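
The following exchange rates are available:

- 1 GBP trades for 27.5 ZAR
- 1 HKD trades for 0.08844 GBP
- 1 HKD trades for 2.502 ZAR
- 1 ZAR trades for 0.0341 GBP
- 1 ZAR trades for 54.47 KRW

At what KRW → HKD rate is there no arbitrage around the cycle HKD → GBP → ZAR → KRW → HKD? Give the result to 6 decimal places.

Known legs of the cycle: 0.08844 × 27.5 × 54.47 = 132.476487
For no arbitrage the full-cycle product must be 1, so the missing rate is 1 / 132.476487 ≈ 0.00754851.

0.007549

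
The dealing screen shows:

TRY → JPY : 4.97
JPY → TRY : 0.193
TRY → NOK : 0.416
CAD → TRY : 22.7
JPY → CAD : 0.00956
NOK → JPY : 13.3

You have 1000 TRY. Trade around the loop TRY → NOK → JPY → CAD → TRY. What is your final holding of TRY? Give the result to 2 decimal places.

1200.68

1000 TRY × 0.416 = 416 NOK
416 NOK × 13.3 = 5532.8 JPY
5532.8 JPY × 0.00956 = 52.893568 CAD
52.893568 CAD × 22.7 = 1200.6839936 TRY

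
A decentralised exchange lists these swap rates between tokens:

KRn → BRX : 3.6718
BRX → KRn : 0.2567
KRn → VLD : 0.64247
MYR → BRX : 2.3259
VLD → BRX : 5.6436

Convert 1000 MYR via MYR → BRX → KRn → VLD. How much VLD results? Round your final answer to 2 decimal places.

383.59

1000 MYR × 2.3259 = 2325.9 BRX
2325.9 BRX × 0.2567 = 597.05853 KRn
597.05853 KRn × 0.64247 = 383.5921937691 VLD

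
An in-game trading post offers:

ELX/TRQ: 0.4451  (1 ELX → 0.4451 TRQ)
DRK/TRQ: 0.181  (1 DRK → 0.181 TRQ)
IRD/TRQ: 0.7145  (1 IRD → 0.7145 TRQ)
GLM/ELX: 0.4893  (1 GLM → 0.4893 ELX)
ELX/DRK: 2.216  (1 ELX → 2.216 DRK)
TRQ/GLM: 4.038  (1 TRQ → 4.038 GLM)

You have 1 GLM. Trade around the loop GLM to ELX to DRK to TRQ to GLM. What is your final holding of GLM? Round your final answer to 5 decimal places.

0.79248

1 GLM × 0.4893 = 0.4893 ELX
0.4893 ELX × 2.216 = 1.0842888 DRK
1.0842888 DRK × 0.181 = 0.1962562728 TRQ
0.1962562728 TRQ × 4.038 = 0.7924828295664 GLM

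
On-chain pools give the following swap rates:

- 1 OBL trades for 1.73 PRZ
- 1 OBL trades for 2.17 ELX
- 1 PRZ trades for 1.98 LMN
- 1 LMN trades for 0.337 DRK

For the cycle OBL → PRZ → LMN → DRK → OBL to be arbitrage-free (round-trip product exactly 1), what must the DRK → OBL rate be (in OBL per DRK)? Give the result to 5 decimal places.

Known legs of the cycle: 1.73 × 1.98 × 0.337 = 1.1543598
For no arbitrage the full-cycle product must be 1, so the missing rate is 1 / 1.1543598 ≈ 0.8662810.

0.86628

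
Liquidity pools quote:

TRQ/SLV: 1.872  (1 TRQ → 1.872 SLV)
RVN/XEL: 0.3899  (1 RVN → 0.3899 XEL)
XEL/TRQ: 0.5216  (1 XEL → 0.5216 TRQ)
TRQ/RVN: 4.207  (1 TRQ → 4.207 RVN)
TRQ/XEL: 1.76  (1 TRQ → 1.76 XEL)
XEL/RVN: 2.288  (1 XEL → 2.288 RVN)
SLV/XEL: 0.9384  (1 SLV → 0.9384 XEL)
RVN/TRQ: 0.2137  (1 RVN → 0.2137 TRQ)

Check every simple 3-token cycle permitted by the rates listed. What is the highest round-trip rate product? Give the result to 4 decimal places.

0.9163

TRQ→SLV→XEL→TRQ: 1.872 × 0.9384 × 0.5216 = 0.91629
TRQ→XEL→RVN→TRQ: 1.76 × 2.288 × 0.2137 = 0.86054
TRQ→RVN→XEL→TRQ: 4.207 × 0.3899 × 0.5216 = 0.85559
Maximum is TRQ→SLV→XEL→TRQ at 0.9163; no arbitrage — every cycle loses value.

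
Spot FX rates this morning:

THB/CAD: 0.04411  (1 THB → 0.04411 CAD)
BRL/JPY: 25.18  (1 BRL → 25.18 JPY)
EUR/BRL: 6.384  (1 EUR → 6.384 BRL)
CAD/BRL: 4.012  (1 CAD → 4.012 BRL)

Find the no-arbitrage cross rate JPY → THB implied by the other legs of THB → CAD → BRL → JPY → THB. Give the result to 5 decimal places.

Known legs of the cycle: 0.04411 × 4.012 × 25.18 = 4.4560874776
For no arbitrage the full-cycle product must be 1, so the missing rate is 1 / 4.4560874776 ≈ 0.2244121.

0.22441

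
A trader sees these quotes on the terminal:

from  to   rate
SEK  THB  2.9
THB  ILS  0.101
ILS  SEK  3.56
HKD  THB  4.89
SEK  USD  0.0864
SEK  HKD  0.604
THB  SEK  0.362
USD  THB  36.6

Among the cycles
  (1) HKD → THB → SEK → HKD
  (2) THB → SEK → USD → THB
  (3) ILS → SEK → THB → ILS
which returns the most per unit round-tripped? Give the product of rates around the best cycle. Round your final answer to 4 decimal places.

(1) 4.89 × 0.362 × 0.604 = 1.06919
(2) 0.362 × 0.0864 × 36.6 = 1.14473
(3) 3.56 × 2.9 × 0.101 = 1.04272
Highest is cycle (2) at 1.1447 (>1, arbitrage).

1.1447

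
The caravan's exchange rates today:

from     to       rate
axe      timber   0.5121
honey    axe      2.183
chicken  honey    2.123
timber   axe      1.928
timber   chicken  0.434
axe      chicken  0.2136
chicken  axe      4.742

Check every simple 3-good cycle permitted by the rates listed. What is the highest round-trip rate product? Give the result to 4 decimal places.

1.0539

timber→chicken→axe→timber: 0.434 × 4.742 × 0.5121 = 1.05392
honey→axe→chicken→honey: 2.183 × 0.2136 × 2.123 = 0.98993
Maximum is timber→chicken→axe→timber at 1.0539; arbitrage exists.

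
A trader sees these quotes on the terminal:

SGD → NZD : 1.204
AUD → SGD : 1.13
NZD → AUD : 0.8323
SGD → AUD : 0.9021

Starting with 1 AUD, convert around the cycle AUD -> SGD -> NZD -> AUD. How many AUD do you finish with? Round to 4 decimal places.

1.1324

1 AUD × 1.13 = 1.13 SGD
1.13 SGD × 1.204 = 1.36052 NZD
1.36052 NZD × 0.8323 = 1.132360796 AUD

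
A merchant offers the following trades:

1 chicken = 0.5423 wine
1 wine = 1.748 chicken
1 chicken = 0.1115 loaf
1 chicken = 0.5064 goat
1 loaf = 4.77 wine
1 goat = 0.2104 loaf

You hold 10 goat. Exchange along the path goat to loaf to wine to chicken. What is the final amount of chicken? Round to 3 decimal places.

10 goat × 0.2104 = 2.104 loaf
2.104 loaf × 4.77 = 10.03608 wine
10.03608 wine × 1.748 = 17.54306784 chicken

17.543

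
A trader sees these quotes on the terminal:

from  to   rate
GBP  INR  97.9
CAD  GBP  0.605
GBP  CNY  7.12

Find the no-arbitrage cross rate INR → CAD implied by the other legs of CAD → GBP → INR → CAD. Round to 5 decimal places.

Known legs of the cycle: 0.605 × 97.9 = 59.2295
For no arbitrage the full-cycle product must be 1, so the missing rate is 1 / 59.2295 ≈ 0.0168835.

0.01688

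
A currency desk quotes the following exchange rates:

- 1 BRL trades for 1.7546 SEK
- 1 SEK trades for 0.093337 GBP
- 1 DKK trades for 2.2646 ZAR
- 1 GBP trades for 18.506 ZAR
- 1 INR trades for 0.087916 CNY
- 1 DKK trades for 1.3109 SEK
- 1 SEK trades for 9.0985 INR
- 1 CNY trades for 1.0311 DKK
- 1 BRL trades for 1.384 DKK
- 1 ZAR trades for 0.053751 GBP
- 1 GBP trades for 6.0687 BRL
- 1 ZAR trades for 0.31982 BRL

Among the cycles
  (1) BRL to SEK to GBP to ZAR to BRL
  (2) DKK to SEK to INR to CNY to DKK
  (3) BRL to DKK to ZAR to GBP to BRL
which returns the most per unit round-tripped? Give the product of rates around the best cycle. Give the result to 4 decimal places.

1.0812

(1) 1.7546 × 0.093337 × 18.506 × 0.31982 = 0.96928
(2) 1.3109 × 9.0985 × 0.087916 × 1.0311 = 1.08121
(3) 1.384 × 2.2646 × 0.053751 × 6.0687 = 1.02237
Highest is cycle (2) at 1.0812 (>1, arbitrage).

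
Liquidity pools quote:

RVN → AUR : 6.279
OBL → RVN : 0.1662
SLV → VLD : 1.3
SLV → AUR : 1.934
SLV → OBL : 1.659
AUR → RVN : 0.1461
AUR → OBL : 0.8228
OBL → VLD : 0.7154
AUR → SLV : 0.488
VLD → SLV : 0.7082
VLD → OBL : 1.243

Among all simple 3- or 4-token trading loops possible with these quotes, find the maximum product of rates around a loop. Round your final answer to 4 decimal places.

0.8586

AUR→OBL→RVN→AUR: 0.8228 × 0.1662 × 6.279 = 0.85865
AUR→SLV→OBL→RVN→AUR: 0.488 × 1.659 × 0.1662 × 6.279 = 0.84487
OBL→VLD→SLV→OBL: 0.7154 × 0.7082 × 1.659 = 0.84053
AUR→OBL→VLD→SLV→AUR: 0.8228 × 0.7154 × 0.7082 × 1.934 = 0.80622
Maximum is AUR→OBL→RVN→AUR at 0.8586; no arbitrage — every cycle loses value.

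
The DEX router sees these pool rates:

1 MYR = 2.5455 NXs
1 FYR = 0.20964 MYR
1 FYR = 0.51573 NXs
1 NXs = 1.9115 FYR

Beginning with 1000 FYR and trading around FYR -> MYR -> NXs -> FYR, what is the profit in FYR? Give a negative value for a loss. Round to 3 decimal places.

20.050

1000 FYR × 0.20964 = 209.64 MYR
209.64 MYR × 2.5455 = 533.63862 NXs
533.63862 NXs × 1.9115 = 1020.05022213 FYR
Net change: 1020.05022213 − 1000 = 20.05022213 FYR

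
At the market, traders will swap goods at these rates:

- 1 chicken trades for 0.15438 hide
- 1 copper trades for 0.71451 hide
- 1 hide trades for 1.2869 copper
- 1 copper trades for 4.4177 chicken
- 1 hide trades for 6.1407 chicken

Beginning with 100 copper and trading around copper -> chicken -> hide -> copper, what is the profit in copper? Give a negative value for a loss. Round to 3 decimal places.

100 copper × 4.4177 = 441.77 chicken
441.77 chicken × 0.15438 = 68.2004526 hide
68.2004526 hide × 1.2869 = 87.76716245094 copper
Net change: 87.76716245094 − 100 = -12.23283754906 copper

-12.233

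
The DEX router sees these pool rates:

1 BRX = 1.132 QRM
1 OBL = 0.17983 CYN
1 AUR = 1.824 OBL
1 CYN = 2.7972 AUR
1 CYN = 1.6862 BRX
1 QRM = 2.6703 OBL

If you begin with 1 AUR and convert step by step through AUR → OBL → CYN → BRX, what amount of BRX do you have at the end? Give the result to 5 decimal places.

0.55309

1 AUR × 1.824 = 1.824 OBL
1.824 OBL × 0.17983 = 0.32800992 CYN
0.32800992 CYN × 1.6862 = 0.553090327104 BRX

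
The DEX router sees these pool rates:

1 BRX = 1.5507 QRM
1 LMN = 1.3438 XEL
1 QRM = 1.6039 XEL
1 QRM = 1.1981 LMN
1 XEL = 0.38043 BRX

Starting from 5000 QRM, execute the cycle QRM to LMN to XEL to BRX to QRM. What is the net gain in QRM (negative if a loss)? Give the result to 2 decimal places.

5000 QRM × 1.1981 = 5990.5 LMN
5990.5 LMN × 1.3438 = 8050.0339 XEL
8050.0339 XEL × 0.38043 = 3062.474396577 BRX
3062.474396577 BRX × 1.5507 = 4748.9790467719539 QRM
Net change: 4748.9790467719539 − 5000 = -251.0209532280461 QRM

-251.02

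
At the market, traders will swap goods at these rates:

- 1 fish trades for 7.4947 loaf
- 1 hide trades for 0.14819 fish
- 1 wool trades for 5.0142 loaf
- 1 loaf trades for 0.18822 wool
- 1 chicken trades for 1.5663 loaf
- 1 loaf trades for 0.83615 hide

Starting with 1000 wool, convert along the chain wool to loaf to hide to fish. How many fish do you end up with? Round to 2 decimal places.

621.30

1000 wool × 5.0142 = 5014.2 loaf
5014.2 loaf × 0.83615 = 4192.62333 hide
4192.62333 hide × 0.14819 = 621.3048512727 fish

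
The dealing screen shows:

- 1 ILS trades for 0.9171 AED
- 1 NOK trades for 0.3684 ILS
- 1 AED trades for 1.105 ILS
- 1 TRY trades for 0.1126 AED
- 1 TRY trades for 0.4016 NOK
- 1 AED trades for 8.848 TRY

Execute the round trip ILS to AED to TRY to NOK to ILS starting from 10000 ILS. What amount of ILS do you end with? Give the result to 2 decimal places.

12005.36

10000 ILS × 0.9171 = 9171 AED
9171 AED × 8.848 = 81145.008 TRY
81145.008 TRY × 0.4016 = 32587.8352128 NOK
32587.8352128 NOK × 0.3684 = 12005.35849239552 ILS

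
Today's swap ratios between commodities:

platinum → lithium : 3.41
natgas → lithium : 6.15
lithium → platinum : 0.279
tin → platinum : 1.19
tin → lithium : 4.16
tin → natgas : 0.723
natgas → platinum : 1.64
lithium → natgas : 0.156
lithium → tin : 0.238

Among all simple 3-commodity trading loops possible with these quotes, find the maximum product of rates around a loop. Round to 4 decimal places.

1.0583

tin→natgas→lithium→tin: 0.723 × 6.15 × 0.238 = 1.05826
tin→platinum→lithium→tin: 1.19 × 3.41 × 0.238 = 0.96578
lithium→natgas→platinum→lithium: 0.156 × 1.64 × 3.41 = 0.87241
Maximum is tin→natgas→lithium→tin at 1.0583; arbitrage exists.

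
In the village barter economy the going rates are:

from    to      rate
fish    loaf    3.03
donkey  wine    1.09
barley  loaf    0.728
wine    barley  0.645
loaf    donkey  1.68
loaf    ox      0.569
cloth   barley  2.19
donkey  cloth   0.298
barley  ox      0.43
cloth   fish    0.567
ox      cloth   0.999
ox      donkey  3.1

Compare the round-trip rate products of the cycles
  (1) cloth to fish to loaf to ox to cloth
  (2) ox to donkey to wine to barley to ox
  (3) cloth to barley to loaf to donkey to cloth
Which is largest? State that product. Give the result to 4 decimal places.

0.9766

(1) 0.567 × 3.03 × 0.569 × 0.999 = 0.97657
(2) 3.1 × 1.09 × 0.645 × 0.43 = 0.93717
(3) 2.19 × 0.728 × 1.68 × 0.298 = 0.79818
Highest is cycle (1) at 0.9766 (≤1, no arbitrage).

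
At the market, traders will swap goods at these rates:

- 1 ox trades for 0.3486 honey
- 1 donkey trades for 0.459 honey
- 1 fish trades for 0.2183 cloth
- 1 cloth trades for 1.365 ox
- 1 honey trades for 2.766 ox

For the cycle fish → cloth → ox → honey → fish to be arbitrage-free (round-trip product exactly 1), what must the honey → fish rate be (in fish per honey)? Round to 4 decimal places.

9.6269

Known legs of the cycle: 0.2183 × 1.365 × 0.3486 = 0.1038756537
For no arbitrage the full-cycle product must be 1, so the missing rate is 1 / 0.1038756537 ≈ 9.626895.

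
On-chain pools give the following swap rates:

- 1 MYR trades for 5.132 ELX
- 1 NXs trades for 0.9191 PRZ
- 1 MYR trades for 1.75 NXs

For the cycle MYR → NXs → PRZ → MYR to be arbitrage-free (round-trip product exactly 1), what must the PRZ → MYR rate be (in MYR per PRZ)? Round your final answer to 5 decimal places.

0.62173

Known legs of the cycle: 1.75 × 0.9191 = 1.608425
For no arbitrage the full-cycle product must be 1, so the missing rate is 1 / 1.608425 ≈ 0.6217262.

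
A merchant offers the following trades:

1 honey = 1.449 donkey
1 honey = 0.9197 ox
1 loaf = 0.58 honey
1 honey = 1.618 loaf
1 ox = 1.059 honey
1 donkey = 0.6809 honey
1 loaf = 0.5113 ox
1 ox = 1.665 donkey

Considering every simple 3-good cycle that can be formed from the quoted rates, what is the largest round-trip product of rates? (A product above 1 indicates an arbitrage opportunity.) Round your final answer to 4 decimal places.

1.0427

donkey→honey→ox→donkey: 0.6809 × 0.9197 × 1.665 = 1.04266
loaf→ox→honey→loaf: 0.5113 × 1.059 × 1.618 = 0.87609
Maximum is donkey→honey→ox→donkey at 1.0427; arbitrage exists.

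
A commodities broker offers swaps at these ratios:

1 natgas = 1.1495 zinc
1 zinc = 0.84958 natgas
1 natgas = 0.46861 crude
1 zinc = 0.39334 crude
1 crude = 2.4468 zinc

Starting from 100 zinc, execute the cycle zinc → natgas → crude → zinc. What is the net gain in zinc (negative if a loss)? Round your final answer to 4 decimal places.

100 zinc × 0.84958 = 84.958 natgas
84.958 natgas × 0.46861 = 39.81216838 crude
39.81216838 crude × 2.4468 = 97.412413592184 zinc
Net change: 97.412413592184 − 100 = -2.587586407816 zinc

-2.5876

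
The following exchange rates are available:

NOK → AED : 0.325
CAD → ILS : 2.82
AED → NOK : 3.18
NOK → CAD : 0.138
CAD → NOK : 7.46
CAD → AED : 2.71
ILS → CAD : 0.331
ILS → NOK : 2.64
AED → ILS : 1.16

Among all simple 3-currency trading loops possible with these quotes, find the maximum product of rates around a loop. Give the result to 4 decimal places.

1.1893

AED→NOK→CAD→AED: 3.18 × 0.138 × 2.71 = 1.18926
AED→ILS→CAD→AED: 1.16 × 0.331 × 2.71 = 1.04053
CAD→ILS→NOK→CAD: 2.82 × 2.64 × 0.138 = 1.02738
AED→ILS→NOK→AED: 1.16 × 2.64 × 0.325 = 0.99528
Maximum is AED→NOK→CAD→AED at 1.1893; arbitrage exists.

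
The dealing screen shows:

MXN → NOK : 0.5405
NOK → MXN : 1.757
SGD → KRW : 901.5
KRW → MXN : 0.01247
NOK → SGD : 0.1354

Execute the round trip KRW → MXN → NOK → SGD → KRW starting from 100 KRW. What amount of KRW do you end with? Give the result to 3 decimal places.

100 KRW × 0.01247 = 1.247 MXN
1.247 MXN × 0.5405 = 0.6740035 NOK
0.6740035 NOK × 0.1354 = 0.0912600739 SGD
0.0912600739 SGD × 901.5 = 82.27095662085 KRW

82.271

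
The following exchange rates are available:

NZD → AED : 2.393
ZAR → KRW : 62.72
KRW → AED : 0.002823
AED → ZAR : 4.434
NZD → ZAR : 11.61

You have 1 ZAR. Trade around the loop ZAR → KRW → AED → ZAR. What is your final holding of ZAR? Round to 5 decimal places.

1 ZAR × 62.72 = 62.72 KRW
62.72 KRW × 0.002823 = 0.17705856 AED
0.17705856 AED × 4.434 = 0.78507765504 ZAR

0.78508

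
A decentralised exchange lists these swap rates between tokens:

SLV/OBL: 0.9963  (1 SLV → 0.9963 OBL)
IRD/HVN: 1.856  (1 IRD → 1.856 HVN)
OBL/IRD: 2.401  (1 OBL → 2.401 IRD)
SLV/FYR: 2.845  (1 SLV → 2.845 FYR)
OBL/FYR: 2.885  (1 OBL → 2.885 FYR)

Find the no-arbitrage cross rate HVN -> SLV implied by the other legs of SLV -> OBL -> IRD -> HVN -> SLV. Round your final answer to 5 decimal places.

Known legs of the cycle: 0.9963 × 2.401 × 1.856 = 4.4397678528
For no arbitrage the full-cycle product must be 1, so the missing rate is 1 / 4.4397678528 ≈ 0.2252370.

0.22524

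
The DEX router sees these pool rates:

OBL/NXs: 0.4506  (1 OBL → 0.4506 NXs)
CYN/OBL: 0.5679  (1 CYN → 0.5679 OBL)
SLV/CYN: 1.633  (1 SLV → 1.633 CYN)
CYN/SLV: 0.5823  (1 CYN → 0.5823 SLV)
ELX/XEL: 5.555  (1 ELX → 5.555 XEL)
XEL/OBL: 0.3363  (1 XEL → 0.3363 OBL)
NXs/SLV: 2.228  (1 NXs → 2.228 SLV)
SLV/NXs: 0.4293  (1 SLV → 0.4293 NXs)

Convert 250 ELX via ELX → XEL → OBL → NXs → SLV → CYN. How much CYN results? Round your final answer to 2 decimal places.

250 ELX × 5.555 = 1388.75 XEL
1388.75 XEL × 0.3363 = 467.036625 OBL
467.036625 OBL × 0.4506 = 210.446703225 NXs
210.446703225 NXs × 2.228 = 468.8752547853 SLV
468.8752547853 SLV × 1.633 = 765.6732910643949 CYN

765.67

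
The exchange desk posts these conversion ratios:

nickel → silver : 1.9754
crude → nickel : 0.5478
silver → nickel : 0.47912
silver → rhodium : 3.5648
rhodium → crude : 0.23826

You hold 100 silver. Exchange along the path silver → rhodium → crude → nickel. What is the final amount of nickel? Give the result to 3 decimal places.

100 silver × 3.5648 = 356.48 rhodium
356.48 rhodium × 0.23826 = 84.9349248 crude
84.9349248 crude × 0.5478 = 46.52735180544 nickel

46.527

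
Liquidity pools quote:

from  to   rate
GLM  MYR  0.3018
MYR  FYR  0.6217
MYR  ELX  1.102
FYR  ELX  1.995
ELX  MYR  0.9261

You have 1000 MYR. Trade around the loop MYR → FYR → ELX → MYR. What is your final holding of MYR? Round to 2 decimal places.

1000 MYR × 0.6217 = 621.7 FYR
621.7 FYR × 1.995 = 1240.2915 ELX
1240.2915 ELX × 0.9261 = 1148.63395815 MYR

1148.63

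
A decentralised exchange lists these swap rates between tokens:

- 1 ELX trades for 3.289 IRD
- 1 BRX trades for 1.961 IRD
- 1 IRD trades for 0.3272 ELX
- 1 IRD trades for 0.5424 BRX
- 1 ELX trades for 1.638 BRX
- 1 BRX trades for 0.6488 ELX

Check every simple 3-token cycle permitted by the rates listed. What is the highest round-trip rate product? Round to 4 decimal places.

1.1574

BRX→ELX→IRD→BRX: 0.6488 × 3.289 × 0.5424 = 1.15743
BRX→IRD→ELX→BRX: 1.961 × 0.3272 × 1.638 = 1.05101
Maximum is BRX→ELX→IRD→BRX at 1.1574; arbitrage exists.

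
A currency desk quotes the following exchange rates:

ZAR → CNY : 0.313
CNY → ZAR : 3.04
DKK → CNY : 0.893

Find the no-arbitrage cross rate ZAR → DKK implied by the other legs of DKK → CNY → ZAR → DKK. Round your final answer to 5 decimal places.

Known legs of the cycle: 0.893 × 3.04 = 2.71472
For no arbitrage the full-cycle product must be 1, so the missing rate is 1 / 2.71472 ≈ 0.3683621.

0.36836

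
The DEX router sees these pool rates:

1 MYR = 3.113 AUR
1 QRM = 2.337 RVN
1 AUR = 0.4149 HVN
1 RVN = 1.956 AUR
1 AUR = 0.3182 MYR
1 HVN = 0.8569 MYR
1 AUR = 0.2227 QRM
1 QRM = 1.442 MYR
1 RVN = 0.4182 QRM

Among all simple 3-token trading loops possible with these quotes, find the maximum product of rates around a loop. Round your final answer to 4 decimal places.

1.1068

AUR→HVN→MYR→AUR: 0.4149 × 0.8569 × 3.113 = 1.10676
QRM→RVN→AUR→QRM: 2.337 × 1.956 × 0.2227 = 1.01800
QRM→MYR→AUR→QRM: 1.442 × 3.113 × 0.2227 = 0.99969
Maximum is AUR→HVN→MYR→AUR at 1.1068; arbitrage exists.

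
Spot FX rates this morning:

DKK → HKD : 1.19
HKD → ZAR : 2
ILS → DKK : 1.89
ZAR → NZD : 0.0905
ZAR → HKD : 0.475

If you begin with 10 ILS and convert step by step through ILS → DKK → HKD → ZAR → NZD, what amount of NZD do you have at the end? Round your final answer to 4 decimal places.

4.0709

10 ILS × 1.89 = 18.9 DKK
18.9 DKK × 1.19 = 22.491 HKD
22.491 HKD × 2 = 44.982 ZAR
44.982 ZAR × 0.0905 = 4.070871 NZD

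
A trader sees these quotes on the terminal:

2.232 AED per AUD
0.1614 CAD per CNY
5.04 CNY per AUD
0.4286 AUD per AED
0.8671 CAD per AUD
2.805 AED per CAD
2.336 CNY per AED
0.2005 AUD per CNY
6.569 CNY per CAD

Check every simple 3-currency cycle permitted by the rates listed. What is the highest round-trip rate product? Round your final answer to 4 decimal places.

1.1420

CAD→CNY→AUD→CAD: 6.569 × 0.2005 × 0.8671 = 1.14204
CAD→AED→CNY→CAD: 2.805 × 2.336 × 0.1614 = 1.05757
CNY→AUD→AED→CNY: 0.2005 × 2.232 × 2.336 = 1.04540
CAD→AED→AUD→CAD: 2.805 × 0.4286 × 0.8671 = 1.04245
Maximum is CAD→CNY→AUD→CAD at 1.1420; arbitrage exists.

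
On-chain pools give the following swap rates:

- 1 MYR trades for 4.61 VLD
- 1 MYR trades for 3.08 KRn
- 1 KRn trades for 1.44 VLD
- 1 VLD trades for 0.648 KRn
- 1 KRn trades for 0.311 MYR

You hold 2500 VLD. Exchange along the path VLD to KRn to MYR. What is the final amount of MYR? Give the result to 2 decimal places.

2500 VLD × 0.648 = 1620 KRn
1620 KRn × 0.311 = 503.82 MYR

503.82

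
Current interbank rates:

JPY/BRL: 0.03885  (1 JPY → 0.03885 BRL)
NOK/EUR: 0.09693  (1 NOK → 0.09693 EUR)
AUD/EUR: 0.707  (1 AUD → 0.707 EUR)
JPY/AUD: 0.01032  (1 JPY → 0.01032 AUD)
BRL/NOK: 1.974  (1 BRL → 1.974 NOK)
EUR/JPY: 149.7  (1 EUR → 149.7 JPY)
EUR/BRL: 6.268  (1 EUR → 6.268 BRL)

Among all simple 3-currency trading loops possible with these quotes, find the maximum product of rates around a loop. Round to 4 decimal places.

1.1993

BRL→NOK→EUR→BRL: 1.974 × 0.09693 × 6.268 = 1.19932
JPY→AUD→EUR→JPY: 0.01032 × 0.707 × 149.7 = 1.09225
Maximum is BRL→NOK→EUR→BRL at 1.1993; arbitrage exists.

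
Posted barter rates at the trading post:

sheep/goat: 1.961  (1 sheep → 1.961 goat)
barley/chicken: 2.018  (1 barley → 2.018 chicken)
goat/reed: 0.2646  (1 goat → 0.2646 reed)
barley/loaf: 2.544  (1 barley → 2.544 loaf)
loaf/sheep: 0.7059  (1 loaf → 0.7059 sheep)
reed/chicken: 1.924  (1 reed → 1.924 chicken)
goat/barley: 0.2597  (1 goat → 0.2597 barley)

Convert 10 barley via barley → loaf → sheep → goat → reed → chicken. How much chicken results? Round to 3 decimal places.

17.928

10 barley × 2.544 = 25.44 loaf
25.44 loaf × 0.7059 = 17.958096 sheep
17.958096 sheep × 1.961 = 35.215826256 goat
35.215826256 goat × 0.2646 = 9.3181076273376 reed
9.3181076273376 reed × 1.924 = 17.9280390749975424 chicken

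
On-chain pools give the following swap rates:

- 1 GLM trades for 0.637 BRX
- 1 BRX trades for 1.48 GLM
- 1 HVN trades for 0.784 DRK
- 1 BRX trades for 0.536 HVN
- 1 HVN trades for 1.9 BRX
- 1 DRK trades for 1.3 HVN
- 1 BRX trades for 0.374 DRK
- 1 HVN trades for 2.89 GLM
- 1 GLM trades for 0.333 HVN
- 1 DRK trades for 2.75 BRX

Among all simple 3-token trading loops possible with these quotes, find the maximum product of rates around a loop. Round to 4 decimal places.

BRX→HVN→DRK→BRX: 0.536 × 0.784 × 2.75 = 1.15562
BRX→HVN→GLM→BRX: 0.536 × 2.89 × 0.637 = 0.98674
BRX→GLM→HVN→BRX: 1.48 × 0.333 × 1.9 = 0.93640
BRX→DRK→HVN→BRX: 0.374 × 1.3 × 1.9 = 0.92378
Maximum is BRX→HVN→DRK→BRX at 1.1556; arbitrage exists.

1.1556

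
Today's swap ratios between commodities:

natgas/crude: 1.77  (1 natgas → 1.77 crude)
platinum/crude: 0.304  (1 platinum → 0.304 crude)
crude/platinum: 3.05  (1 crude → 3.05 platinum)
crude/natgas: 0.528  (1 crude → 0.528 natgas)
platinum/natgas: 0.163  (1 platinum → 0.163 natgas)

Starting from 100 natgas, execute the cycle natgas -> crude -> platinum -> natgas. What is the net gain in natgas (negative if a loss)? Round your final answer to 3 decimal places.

100 natgas × 1.77 = 177 crude
177 crude × 3.05 = 539.85 platinum
539.85 platinum × 0.163 = 87.99555 natgas
Net change: 87.99555 − 100 = -12.00445 natgas

-12.004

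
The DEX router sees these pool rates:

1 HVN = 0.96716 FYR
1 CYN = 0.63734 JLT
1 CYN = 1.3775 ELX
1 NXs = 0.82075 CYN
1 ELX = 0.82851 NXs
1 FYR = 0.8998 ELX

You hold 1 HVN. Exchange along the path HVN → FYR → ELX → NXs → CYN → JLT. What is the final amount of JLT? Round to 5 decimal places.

0.37716

1 HVN × 0.96716 = 0.96716 FYR
0.96716 FYR × 0.8998 = 0.870250568 ELX
0.870250568 ELX × 0.82851 = 0.72101129809368 NXs
0.72101129809368 NXs × 0.82075 = 0.59177002291038786 CYN
0.59177002291038786 CYN × 0.63734 = 0.3771587064017065986924 JLT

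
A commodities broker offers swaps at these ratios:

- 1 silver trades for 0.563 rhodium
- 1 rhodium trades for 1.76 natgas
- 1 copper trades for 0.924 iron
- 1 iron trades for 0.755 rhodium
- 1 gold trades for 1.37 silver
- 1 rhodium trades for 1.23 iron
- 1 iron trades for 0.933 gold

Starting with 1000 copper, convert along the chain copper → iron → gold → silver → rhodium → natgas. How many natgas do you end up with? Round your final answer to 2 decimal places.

1000 copper × 0.924 = 924 iron
924 iron × 0.933 = 862.092 gold
862.092 gold × 1.37 = 1181.06604 silver
1181.06604 silver × 0.563 = 664.94018052 rhodium
664.94018052 rhodium × 1.76 = 1170.2947177152 natgas

1170.29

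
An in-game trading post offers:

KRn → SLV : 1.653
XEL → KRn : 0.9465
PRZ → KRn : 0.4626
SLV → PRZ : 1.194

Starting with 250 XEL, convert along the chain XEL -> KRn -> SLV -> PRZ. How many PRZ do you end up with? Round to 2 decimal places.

250 XEL × 0.9465 = 236.625 KRn
236.625 KRn × 1.653 = 391.141125 SLV
391.141125 SLV × 1.194 = 467.02250325 PRZ

467.02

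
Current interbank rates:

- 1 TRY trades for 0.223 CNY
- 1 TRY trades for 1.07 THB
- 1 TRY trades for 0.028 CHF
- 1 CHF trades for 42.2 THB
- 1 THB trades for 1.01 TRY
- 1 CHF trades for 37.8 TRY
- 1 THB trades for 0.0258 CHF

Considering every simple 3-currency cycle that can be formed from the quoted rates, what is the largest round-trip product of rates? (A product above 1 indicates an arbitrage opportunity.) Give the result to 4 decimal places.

1.1934

CHF→THB→TRY→CHF: 42.2 × 1.01 × 0.028 = 1.19342
CHF→TRY→THB→CHF: 37.8 × 1.07 × 0.0258 = 1.04351
Maximum is CHF→THB→TRY→CHF at 1.1934; arbitrage exists.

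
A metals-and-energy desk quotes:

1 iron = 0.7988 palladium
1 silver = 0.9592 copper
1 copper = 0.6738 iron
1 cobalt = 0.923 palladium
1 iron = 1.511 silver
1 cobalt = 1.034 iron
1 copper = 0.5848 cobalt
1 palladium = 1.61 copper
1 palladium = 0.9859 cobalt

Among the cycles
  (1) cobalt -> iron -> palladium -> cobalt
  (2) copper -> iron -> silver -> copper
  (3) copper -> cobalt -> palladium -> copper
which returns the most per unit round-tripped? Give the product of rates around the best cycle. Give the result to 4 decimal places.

0.9766

(1) 1.034 × 0.7988 × 0.9859 = 0.81431
(2) 0.6738 × 1.511 × 0.9592 = 0.97657
(3) 0.5848 × 0.923 × 1.61 = 0.86903
Highest is cycle (2) at 0.9766 (≤1, no arbitrage).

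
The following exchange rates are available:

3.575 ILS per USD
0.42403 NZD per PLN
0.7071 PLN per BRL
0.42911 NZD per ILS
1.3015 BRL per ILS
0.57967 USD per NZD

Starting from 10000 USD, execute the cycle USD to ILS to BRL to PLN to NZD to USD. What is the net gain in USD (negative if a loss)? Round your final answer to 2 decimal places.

10000 USD × 3.575 = 35750 ILS
35750 ILS × 1.3015 = 46528.625 BRL
46528.625 BRL × 0.7071 = 32900.3907375 PLN
32900.3907375 PLN × 0.42403 = 13950.752684422125 NZD
13950.752684422125 NZD × 0.57967 = 8086.83280857897319875 USD
Net change: 8086.83280857897319875 − 10000 = -1913.16719142102680125 USD

-1913.17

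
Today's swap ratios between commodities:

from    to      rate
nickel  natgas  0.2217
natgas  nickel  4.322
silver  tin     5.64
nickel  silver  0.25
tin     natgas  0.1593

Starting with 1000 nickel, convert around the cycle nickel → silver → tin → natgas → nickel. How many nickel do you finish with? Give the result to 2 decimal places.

970.78

1000 nickel × 0.25 = 250 silver
250 silver × 5.64 = 1410 tin
1410 tin × 0.1593 = 224.613 natgas
224.613 natgas × 4.322 = 970.777386 nickel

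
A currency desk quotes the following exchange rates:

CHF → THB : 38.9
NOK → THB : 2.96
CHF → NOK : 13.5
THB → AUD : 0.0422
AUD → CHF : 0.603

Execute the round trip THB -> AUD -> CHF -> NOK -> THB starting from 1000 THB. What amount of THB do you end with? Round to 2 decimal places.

1000 THB × 0.0422 = 42.2 AUD
42.2 AUD × 0.603 = 25.4466 CHF
25.4466 CHF × 13.5 = 343.5291 NOK
343.5291 NOK × 2.96 = 1016.846136 THB

1016.85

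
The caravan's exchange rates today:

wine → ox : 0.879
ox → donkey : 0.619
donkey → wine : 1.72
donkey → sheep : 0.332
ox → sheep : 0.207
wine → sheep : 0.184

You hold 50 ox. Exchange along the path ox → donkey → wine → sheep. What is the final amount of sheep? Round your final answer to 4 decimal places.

50 ox × 0.619 = 30.95 donkey
30.95 donkey × 1.72 = 53.234 wine
53.234 wine × 0.184 = 9.795056 sheep

9.7951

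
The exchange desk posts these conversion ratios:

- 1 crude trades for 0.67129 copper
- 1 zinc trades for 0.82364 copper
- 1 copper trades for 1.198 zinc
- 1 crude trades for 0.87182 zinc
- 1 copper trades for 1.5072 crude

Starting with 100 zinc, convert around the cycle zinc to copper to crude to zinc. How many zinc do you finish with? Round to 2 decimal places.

108.23

100 zinc × 0.82364 = 82.364 copper
82.364 copper × 1.5072 = 124.1390208 crude
124.1390208 crude × 0.87182 = 108.226881113856 zinc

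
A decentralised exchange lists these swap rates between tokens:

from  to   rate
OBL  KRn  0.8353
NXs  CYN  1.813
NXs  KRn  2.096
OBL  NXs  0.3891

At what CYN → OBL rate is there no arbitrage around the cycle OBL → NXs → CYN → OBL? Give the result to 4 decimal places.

1.4176

Known legs of the cycle: 0.3891 × 1.813 = 0.7054383
For no arbitrage the full-cycle product must be 1, so the missing rate is 1 / 0.7054383 ≈ 1.417558.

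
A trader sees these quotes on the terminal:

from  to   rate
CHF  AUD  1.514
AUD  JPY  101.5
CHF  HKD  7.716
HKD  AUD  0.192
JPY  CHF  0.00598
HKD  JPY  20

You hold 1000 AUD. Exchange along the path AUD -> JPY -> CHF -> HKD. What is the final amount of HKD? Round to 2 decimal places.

4683.38

1000 AUD × 101.5 = 101500 JPY
101500 JPY × 0.00598 = 606.97 CHF
606.97 CHF × 7.716 = 4683.38052 HKD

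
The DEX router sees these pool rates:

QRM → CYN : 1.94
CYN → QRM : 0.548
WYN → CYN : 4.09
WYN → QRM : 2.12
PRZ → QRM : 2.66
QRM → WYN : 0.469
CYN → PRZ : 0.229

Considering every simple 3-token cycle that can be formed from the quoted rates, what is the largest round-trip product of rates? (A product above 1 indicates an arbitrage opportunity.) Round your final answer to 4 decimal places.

1.1817

CYN→PRZ→QRM→CYN: 0.229 × 2.66 × 1.94 = 1.18173
CYN→QRM→WYN→CYN: 0.548 × 0.469 × 4.09 = 1.05118
Maximum is CYN→PRZ→QRM→CYN at 1.1817; arbitrage exists.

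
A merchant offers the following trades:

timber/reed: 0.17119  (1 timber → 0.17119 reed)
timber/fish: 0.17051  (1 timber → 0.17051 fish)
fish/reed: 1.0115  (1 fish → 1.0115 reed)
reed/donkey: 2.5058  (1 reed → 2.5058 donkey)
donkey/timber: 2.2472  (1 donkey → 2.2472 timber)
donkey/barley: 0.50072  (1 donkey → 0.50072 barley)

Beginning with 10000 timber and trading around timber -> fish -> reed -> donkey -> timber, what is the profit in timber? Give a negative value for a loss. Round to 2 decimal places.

10000 timber × 0.17051 = 1705.1 fish
1705.1 fish × 1.0115 = 1724.70865 reed
1724.70865 reed × 2.5058 = 4321.77493517 donkey
4321.77493517 donkey × 2.2472 = 9711.892634314024 timber
Net change: 9711.892634314024 − 10000 = -288.107365685976 timber

-288.11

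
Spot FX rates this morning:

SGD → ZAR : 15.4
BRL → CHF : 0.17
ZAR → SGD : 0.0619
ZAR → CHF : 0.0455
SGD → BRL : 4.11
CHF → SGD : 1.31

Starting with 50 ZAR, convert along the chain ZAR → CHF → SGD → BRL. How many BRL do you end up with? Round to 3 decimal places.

50 ZAR × 0.0455 = 2.275 CHF
2.275 CHF × 1.31 = 2.98025 SGD
2.98025 SGD × 4.11 = 12.2488275 BRL

12.249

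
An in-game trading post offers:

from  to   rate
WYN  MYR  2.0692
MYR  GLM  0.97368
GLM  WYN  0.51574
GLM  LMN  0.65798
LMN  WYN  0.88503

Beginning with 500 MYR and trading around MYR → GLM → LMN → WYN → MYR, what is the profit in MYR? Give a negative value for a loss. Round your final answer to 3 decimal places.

86.623

500 MYR × 0.97368 = 486.84 GLM
486.84 GLM × 0.65798 = 320.3309832 LMN
320.3309832 LMN × 0.88503 = 283.502530061496 WYN
283.502530061496 WYN × 2.0692 = 586.6234352032475232 MYR
Net change: 586.6234352032475232 − 500 = 86.6234352032475232 MYR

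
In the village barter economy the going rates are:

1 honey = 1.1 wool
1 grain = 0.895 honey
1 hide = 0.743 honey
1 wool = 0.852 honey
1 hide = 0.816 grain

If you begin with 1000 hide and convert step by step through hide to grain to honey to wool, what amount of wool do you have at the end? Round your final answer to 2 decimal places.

803.35

1000 hide × 0.816 = 816 grain
816 grain × 0.895 = 730.32 honey
730.32 honey × 1.1 = 803.352 wool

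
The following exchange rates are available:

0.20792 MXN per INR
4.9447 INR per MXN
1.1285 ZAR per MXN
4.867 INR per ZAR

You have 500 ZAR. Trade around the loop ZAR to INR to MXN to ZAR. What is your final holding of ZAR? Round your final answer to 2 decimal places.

570.99

500 ZAR × 4.867 = 2433.5 INR
2433.5 INR × 0.20792 = 505.97332 MXN
505.97332 MXN × 1.1285 = 570.99089162 ZAR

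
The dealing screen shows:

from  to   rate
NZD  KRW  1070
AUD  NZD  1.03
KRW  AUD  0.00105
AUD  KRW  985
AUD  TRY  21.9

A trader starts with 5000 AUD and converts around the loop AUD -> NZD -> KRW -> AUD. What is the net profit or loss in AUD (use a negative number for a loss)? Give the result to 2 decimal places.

786.03

5000 AUD × 1.03 = 5150 NZD
5150 NZD × 1070 = 5510500 KRW
5510500 KRW × 0.00105 = 5786.025 AUD
Net change: 5786.025 − 5000 = 786.025 AUD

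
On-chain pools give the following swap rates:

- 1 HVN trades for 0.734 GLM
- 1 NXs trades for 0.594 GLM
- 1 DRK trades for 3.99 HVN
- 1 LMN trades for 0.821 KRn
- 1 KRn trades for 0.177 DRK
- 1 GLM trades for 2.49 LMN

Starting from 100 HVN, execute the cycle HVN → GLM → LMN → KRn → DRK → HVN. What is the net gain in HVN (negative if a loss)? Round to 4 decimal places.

5.9704

100 HVN × 0.734 = 73.4 GLM
73.4 GLM × 2.49 = 182.766 LMN
182.766 LMN × 0.821 = 150.050886 KRn
150.050886 KRn × 0.177 = 26.559006822 DRK
26.559006822 DRK × 3.99 = 105.97043721978 HVN
Net change: 105.97043721978 − 100 = 5.97043721978 HVN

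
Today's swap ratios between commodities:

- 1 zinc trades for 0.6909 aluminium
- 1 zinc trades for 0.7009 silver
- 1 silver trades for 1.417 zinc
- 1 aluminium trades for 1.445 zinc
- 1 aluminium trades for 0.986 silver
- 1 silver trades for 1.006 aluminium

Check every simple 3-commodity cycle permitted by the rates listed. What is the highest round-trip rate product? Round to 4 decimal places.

silver→aluminium→zinc→silver: 1.006 × 1.445 × 0.7009 = 1.01888
silver→zinc→aluminium→silver: 1.417 × 0.6909 × 0.986 = 0.96530
Maximum is silver→aluminium→zinc→silver at 1.0189; arbitrage exists.

1.0189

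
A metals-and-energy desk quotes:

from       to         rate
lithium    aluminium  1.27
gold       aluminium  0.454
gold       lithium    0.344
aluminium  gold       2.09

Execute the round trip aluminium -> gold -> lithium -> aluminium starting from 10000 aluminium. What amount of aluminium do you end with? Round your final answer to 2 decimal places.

9130.79

10000 aluminium × 2.09 = 20900 gold
20900 gold × 0.344 = 7189.6 lithium
7189.6 lithium × 1.27 = 9130.792 aluminium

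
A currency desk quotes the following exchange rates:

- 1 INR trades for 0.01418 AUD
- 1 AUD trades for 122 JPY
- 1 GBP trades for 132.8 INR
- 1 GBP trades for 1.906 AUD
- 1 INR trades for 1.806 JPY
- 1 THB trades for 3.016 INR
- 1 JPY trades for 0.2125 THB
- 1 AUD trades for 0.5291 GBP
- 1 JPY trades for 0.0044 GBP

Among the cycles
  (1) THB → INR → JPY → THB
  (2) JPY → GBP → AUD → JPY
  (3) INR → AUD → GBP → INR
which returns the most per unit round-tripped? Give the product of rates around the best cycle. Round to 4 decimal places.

(1) 3.016 × 1.806 × 0.2125 = 1.15747
(2) 0.0044 × 1.906 × 122 = 1.02314
(3) 0.01418 × 0.5291 × 132.8 = 0.99635
Highest is cycle (1) at 1.1575 (>1, arbitrage).

1.1575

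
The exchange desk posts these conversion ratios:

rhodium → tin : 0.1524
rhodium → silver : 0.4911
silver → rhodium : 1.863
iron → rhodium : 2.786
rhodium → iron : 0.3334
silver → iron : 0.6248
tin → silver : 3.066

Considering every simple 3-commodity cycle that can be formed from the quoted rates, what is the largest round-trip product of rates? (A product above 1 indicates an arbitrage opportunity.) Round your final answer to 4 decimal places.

rhodium→tin→silver→rhodium: 0.1524 × 3.066 × 1.863 = 0.87050
rhodium→silver→iron→rhodium: 0.4911 × 0.6248 × 2.786 = 0.85485
Maximum is rhodium→tin→silver→rhodium at 0.8705; no arbitrage — every cycle loses value.

0.8705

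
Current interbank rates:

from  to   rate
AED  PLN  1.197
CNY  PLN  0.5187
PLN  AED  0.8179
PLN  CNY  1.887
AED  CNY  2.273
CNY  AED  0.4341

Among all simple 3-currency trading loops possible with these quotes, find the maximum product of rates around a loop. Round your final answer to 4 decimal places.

0.9805

CNY→AED→PLN→CNY: 0.4341 × 1.197 × 1.887 = 0.98052
CNY→PLN→AED→CNY: 0.5187 × 0.8179 × 2.273 = 0.96431
Maximum is CNY→AED→PLN→CNY at 0.9805; no arbitrage — every cycle loses value.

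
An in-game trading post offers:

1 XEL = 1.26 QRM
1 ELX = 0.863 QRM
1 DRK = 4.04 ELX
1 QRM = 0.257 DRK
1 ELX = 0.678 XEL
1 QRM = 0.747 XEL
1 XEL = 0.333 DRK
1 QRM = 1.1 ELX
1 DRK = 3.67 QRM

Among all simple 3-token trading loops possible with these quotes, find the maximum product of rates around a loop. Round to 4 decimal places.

0.9397

QRM→ELX→XEL→QRM: 1.1 × 0.678 × 1.26 = 0.93971
QRM→XEL→DRK→QRM: 0.747 × 0.333 × 3.67 = 0.91292
ELX→XEL→DRK→ELX: 0.678 × 0.333 × 4.04 = 0.91213
QRM→DRK→ELX→QRM: 0.257 × 4.04 × 0.863 = 0.89604
Maximum is QRM→ELX→XEL→QRM at 0.9397; no arbitrage — every cycle loses value.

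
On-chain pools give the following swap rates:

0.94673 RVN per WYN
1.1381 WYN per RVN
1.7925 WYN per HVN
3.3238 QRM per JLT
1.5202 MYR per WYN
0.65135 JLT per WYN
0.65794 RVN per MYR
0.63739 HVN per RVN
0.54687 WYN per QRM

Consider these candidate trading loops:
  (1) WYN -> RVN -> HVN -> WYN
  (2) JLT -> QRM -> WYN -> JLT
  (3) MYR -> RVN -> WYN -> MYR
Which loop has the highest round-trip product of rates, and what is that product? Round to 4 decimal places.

(1) 0.94673 × 0.63739 × 1.7925 = 1.08166
(2) 3.3238 × 0.54687 × 0.65135 = 1.18395
(3) 0.65794 × 1.1381 × 1.5202 = 1.13833
Highest is cycle (2) at 1.1840 (>1, arbitrage).

1.1840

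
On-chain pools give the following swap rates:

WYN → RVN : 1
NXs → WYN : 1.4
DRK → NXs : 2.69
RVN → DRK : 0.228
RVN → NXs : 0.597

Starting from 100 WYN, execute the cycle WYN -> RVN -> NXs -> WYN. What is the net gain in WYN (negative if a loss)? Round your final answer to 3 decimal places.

100 WYN × 1 = 100 RVN
100 RVN × 0.597 = 59.7 NXs
59.7 NXs × 1.4 = 83.58 WYN
Net change: 83.58 − 100 = -16.42 WYN

-16.420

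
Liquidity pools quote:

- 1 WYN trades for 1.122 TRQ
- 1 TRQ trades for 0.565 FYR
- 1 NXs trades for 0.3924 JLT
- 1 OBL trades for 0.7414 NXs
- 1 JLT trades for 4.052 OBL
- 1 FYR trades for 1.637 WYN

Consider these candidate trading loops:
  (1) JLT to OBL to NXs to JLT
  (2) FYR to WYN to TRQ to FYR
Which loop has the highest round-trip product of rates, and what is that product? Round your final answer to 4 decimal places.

1.1788

(1) 4.052 × 0.7414 × 0.3924 = 1.17883
(2) 1.637 × 1.122 × 0.565 = 1.03774
Highest is cycle (1) at 1.1788 (>1, arbitrage).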